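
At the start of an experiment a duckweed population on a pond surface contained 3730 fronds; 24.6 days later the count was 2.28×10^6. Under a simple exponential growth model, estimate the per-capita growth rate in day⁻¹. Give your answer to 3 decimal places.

From N(t) = N₀·e^(rt): e^(r·24.6) = 2.28×10^6/3730 = 611.26.
r·24.6 = ln(611.26) = 6.4155, so r = 6.4155/24.6 = 0.26079.

0.261 per day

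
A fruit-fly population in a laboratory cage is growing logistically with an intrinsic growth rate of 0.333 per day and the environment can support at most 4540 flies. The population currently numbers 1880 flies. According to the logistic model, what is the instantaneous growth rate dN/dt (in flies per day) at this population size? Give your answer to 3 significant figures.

dN/dt = rN(1 − N/K) = 0.333 × 1880 × (1 − 1880/4540).
1 − 1880/4540 = 0.5859; dN/dt = 0.333 × 1880 × 0.5859 = 366.8.

367 flies per day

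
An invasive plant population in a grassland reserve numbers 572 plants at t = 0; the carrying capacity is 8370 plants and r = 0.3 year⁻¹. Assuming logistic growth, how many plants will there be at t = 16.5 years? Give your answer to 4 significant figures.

7633 plants

A = (K − N₀)/N₀ = (8370 − 572)/572 = 13.633.
N(t) = K/(1 + A·e^(−rt)) = 8370/(1 + 13.633×e^(−0.3×16.5)).
e^(−4.95) = 0.0070834; denominator = 1 + 13.633×0.0070834 = 1.0966.
N = 8370/1.0966 = 7632.91.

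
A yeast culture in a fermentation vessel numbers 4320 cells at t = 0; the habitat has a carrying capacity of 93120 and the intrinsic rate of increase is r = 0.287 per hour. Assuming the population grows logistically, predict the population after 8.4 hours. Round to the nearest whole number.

A = (K − N₀)/N₀ = (93120 − 4320)/4320 = 20.556.
N(t) = K/(1 + A·e^(−rt)) = 93120/(1 + 20.556×e^(−0.287×8.4)).
e^(−2.411) = 0.089743; denominator = 1 + 20.556×0.089743 = 2.8447.
N = 93120/2.8447 = 32734.2.

32734 cells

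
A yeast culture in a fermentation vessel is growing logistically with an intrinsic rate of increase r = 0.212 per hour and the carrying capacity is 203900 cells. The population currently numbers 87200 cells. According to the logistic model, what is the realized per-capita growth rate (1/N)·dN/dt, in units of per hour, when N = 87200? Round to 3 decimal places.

(1/N)·dN/dt = r(1 − N/K) = 0.212 × (1 − 87200/203900).
= 0.212 × 0.57234 = 0.12134.

0.121 per hour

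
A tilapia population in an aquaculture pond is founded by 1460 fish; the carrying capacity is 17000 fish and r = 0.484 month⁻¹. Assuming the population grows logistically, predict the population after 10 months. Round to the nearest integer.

A = (K − N₀)/N₀ = (17000 − 1460)/1460 = 10.644.
N(t) = K/(1 + A·e^(−rt)) = 17000/(1 + 10.644×e^(−0.484×10)).
e^(−4.84) = 0.0079071; denominator = 1 + 10.644×0.0079071 = 1.0842.
N = 17000/1.0842 = 15680.3.

15680 fish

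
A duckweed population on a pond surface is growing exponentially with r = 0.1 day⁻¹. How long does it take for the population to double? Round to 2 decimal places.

6.93 days

Doubling time t_d = ln(2)/r = 0.6931/0.1 = 6.9315.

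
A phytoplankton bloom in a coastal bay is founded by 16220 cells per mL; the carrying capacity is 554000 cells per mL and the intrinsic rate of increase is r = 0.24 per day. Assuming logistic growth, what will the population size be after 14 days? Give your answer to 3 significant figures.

A = (K − N₀)/N₀ = (554000 − 16220)/16220 = 33.155.
N(t) = K/(1 + A·e^(−rt)) = 554000/(1 + 33.155×e^(−0.24×14)).
e^(−3.36) = 0.034735; denominator = 1 + 33.155×0.034735 = 2.1517.
N = 554000/2.1517 = 257476.

257000 cells per mL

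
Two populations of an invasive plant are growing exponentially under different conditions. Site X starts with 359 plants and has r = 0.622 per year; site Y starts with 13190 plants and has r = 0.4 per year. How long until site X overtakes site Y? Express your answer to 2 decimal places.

Set 359·e^(0.622t) = 13190·e^(0.4t).
e^((0.622 − 0.4)t) = 13190/359 → e^(0.222·t) = 36.741.
0.222·t = ln(36.741) = 3.6039, so t = 3.6039/0.222 = 16.234.

16.23 years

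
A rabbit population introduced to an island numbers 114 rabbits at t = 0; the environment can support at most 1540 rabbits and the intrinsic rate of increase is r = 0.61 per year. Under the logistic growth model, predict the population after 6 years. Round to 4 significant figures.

1165 rabbits

A = (K − N₀)/N₀ = (1540 − 114)/114 = 12.509.
N(t) = K/(1 + A·e^(−rt)) = 1540/(1 + 12.509×e^(−0.61×6)).
e^(−3.66) = 0.025733; denominator = 1 + 12.509×0.025733 = 1.3219.
N = 1540/1.3219 = 1165.01.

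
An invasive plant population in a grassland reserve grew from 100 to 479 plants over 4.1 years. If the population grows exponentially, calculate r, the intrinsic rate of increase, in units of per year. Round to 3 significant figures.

From N(t) = N₀·e^(rt): e^(r·4.1) = 479/100 = 4.79.
r·4.1 = ln(4.79) = 1.5665, so r = 1.5665/4.1 = 0.38208.

0.382 per year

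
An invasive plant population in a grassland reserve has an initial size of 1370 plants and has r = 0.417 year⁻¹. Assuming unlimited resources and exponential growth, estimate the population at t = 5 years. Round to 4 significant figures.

N(t) = N₀·e^(rt) = 1370 × e^(0.417×5) = 1370 × e^2.085.
e^2.085 ≈ 8.0446, so N ≈ 1370 × 8.0446 = 11021.1.

11020 plants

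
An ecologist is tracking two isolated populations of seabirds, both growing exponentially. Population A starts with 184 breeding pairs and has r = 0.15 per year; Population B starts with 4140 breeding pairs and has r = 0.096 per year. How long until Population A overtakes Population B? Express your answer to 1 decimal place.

Set 184·e^(0.15t) = 4140·e^(0.096t).
e^((0.15 − 0.096)t) = 4140/184 → e^(0.054·t) = 22.5.
0.054·t = ln(22.5) = 3.1135, so t = 3.1135/0.054 = 57.658.

57.7 years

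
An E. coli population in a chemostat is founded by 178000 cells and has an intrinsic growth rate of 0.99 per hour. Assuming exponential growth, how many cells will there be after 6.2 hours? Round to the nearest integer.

N(t) = N₀·e^(rt) = 178000 × e^(0.99×6.2) = 178000 × e^6.138.
e^6.138 ≈ 463.13, so N ≈ 178000 × 463.13 = 8.24365×10^7.

82436498 cells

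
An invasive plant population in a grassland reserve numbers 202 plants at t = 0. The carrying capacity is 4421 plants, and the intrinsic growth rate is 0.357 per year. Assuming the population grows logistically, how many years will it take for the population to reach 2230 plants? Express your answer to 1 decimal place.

A = (K − N₀)/N₀ = (4421 − 202)/202 = 20.886.
Solve 4421/(1 + 20.886·e^(−0.357t)) = 2230: 1 + 20.886·e^(−0.357t) = 1.9825, so e^(−0.357t) = 0.0470413.
−0.357·t = ln(0.0470413) = -3.0567, so t = 3.0567/0.357 = 8.5623.

8.6 years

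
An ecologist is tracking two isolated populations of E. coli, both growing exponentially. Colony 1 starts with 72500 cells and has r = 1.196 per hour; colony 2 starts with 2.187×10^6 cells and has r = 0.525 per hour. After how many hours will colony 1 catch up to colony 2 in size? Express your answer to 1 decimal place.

5.1 hours

Set 72500·e^(1.196t) = 2.187×10^6·e^(0.525t).
e^((1.196 − 0.525)t) = 2.187×10^6/72500 → e^(0.671·t) = 30.166.
0.671·t = ln(30.166) = 3.4067, so t = 3.4067/0.671 = 5.077.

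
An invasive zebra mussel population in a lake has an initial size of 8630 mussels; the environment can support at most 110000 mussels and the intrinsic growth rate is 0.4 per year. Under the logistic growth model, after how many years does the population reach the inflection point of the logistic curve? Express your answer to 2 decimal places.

Logistic growth is fastest at N = K/2 = 55000.
A = (K − N₀)/N₀ = 11.746. Set K/(1 + A·e^(−rt)) = K/2 → A·e^(−rt) = 1.
e^(−0.4t) = 1/11.746 = 0.0851337, so t = ln(11.746)/0.4 = 2.4635/0.4 = 6.1588.

6.16 years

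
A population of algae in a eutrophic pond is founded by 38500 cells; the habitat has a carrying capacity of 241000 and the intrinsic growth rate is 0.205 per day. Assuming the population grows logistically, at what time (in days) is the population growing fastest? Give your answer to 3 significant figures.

8.10 days

Logistic growth is fastest at N = K/2 = 120500.
A = (K − N₀)/N₀ = 5.2597. Set K/(1 + A·e^(−rt)) = K/2 → A·e^(−rt) = 1.
e^(−0.205t) = 1/5.2597 = 0.190123, so t = ln(5.2597)/0.205 = 1.6601/0.205 = 8.098.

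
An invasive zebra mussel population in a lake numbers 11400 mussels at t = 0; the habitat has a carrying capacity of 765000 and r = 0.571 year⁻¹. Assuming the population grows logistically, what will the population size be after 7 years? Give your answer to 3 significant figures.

A = (K − N₀)/N₀ = (765000 − 11400)/11400 = 66.105.
N(t) = K/(1 + A·e^(−rt)) = 765000/(1 + 66.105×e^(−0.571×7)).
e^(−3.997) = 0.018371; denominator = 1 + 66.105×0.018371 = 2.2144.
N = 765000/2.2144 = 345466.

345000 mussels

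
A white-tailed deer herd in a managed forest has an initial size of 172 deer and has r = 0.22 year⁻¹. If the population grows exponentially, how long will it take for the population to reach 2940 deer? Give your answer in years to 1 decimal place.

Set N₀·e^(rt) = 2940: e^(0.22·t) = 2940/172 = 17.093.
0.22·t = ln(17.093) = 2.8387, so t = 2.8387/0.22 = 12.903.

12.9 years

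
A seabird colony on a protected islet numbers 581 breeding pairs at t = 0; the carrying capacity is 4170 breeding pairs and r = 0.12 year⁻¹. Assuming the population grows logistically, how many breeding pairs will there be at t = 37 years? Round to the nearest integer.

A = (K − N₀)/N₀ = (4170 − 581)/581 = 6.1773.
N(t) = K/(1 + A·e^(−rt)) = 4170/(1 + 6.1773×e^(−0.12×37)).
e^(−4.44) = 0.011796; denominator = 1 + 6.1773×0.011796 = 1.0729.
N = 4170/1.0729 = 3886.78.

3887 breeding pairs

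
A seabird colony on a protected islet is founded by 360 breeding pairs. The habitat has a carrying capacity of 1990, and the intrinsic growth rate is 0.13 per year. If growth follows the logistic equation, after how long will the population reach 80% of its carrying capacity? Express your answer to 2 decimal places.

A = (K − N₀)/N₀ = (1990 − 360)/360 = 4.5278.
Solve 1990/(1 + 4.5278·e^(−0.13t)) = 1592: 1 + 4.5278·e^(−0.13t) = 1.25, so e^(−0.13t) = 0.0552147.
−0.13·t = ln(0.0552147) = -2.8965, so t = 2.8965/0.13 = 22.281.

22.28 years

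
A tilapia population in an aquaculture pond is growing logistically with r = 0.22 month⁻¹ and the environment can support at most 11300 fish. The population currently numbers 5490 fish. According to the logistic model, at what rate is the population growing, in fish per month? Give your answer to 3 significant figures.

621 fish per month

dN/dt = rN(1 − N/K) = 0.22 × 5490 × (1 − 5490/11300).
1 − 5490/11300 = 0.51416; dN/dt = 0.22 × 5490 × 0.51416 = 621.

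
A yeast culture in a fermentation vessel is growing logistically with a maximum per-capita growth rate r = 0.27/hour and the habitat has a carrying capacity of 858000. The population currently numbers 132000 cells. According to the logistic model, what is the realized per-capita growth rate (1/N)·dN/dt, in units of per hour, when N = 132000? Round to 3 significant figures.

(1/N)·dN/dt = r(1 − N/K) = 0.27 × (1 − 132000/858000).
= 0.27 × 0.84615 = 0.22846.

0.228 per hour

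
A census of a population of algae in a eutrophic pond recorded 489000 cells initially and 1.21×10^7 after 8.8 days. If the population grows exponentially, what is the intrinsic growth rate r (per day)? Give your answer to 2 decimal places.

0.36 per day

From N(t) = N₀·e^(rt): e^(r·8.8) = 1.21×10^7/489000 = 24.744.
r·8.8 = ln(24.744) = 3.2086, so r = 3.2086/8.8 = 0.36461.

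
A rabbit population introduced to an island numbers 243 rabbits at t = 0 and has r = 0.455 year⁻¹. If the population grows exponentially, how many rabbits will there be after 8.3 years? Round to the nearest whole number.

10610 rabbits

N(t) = N₀·e^(rt) = 243 × e^(0.455×8.3) = 243 × e^3.777.
e^3.777 ≈ 43.663, so N ≈ 243 × 43.663 = 10610.1.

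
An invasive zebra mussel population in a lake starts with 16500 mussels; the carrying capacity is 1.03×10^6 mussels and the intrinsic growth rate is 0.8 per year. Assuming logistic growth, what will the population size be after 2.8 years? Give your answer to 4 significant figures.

136600 mussels

A = (K − N₀)/N₀ = (1.03×10^6 − 16500)/16500 = 61.424.
N(t) = K/(1 + A·e^(−rt)) = 1.03×10^6/(1 + 61.424×e^(−0.8×2.8)).
e^(−2.24) = 0.10646; denominator = 1 + 61.424×0.10646 = 7.5391.
N = 1.03×10^6/7.5391 = 136620.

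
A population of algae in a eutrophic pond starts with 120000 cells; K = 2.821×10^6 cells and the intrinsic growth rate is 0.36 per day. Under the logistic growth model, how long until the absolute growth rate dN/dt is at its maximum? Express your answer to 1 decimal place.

Logistic growth is fastest at N = K/2 = 1.4105×10^6.
A = (K − N₀)/N₀ = 22.508. Set K/(1 + A·e^(−rt)) = K/2 → A·e^(−rt) = 1.
e^(−0.36t) = 1/22.508 = 0.044428, so t = ln(22.508)/0.36 = 3.1139/0.36 = 8.6497.

8.6 days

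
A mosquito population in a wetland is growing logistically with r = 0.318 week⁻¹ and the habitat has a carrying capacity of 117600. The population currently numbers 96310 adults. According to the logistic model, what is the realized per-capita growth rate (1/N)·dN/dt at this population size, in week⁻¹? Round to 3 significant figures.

(1/N)·dN/dt = r(1 − N/K) = 0.318 × (1 − 96310/117600).
= 0.318 × 0.18104 = 0.05757.

0.0576 per week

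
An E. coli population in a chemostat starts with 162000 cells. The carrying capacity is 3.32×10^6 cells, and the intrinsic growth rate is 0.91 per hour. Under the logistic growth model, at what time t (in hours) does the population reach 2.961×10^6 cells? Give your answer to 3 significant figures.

5.58 hours

A = (K − N₀)/N₀ = (3.32×10^6 − 162000)/162000 = 19.494.
Solve 3.32×10^6/(1 + 19.494·e^(−0.91t)) = 2.961×10^6: 1 + 19.494·e^(−0.91t) = 1.1212, so e^(−0.91t) = 0.00621955.
−0.91·t = ln(0.00621955) = -5.0801, so t = 5.0801/0.91 = 5.5825.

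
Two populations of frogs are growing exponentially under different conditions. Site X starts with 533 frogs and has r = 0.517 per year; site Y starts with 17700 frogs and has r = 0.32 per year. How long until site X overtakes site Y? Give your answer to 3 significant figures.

17.8 years

Set 533·e^(0.517t) = 17700·e^(0.32t).
e^((0.517 − 0.32)t) = 17700/533 → e^(0.197·t) = 33.208.
0.197·t = ln(33.208) = 3.5028, so t = 3.5028/0.197 = 17.781.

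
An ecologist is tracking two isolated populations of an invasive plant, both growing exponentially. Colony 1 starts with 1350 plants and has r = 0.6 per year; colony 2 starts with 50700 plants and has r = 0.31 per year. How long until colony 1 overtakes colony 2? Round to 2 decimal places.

12.50 years

Set 1350·e^(0.6t) = 50700·e^(0.31t).
e^((0.6 − 0.31)t) = 50700/1350 → e^(0.29·t) = 37.556.
0.29·t = ln(37.556) = 3.6258, so t = 3.6258/0.29 = 12.503.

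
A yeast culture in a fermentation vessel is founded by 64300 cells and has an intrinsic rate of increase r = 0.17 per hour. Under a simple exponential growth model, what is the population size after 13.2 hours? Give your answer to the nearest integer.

N(t) = N₀·e^(rt) = 64300 × e^(0.17×13.2) = 64300 × e^2.244.
e^2.244 ≈ 9.431, so N ≈ 64300 × 9.431 = 606412.

606412 cells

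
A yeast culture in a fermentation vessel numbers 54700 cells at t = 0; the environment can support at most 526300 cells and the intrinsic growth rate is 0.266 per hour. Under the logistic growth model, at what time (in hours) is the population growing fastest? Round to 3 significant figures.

8.10 hours

Logistic growth is fastest at N = K/2 = 263150.
A = (K − N₀)/N₀ = 8.6216. Set K/(1 + A·e^(−rt)) = K/2 → A·e^(−rt) = 1.
e^(−0.266t) = 1/8.6216 = 0.115988, so t = ln(8.6216)/0.266 = 2.1543/0.266 = 8.0987.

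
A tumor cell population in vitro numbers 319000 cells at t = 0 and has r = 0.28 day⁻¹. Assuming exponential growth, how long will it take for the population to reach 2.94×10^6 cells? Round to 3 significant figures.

7.93 days

Set N₀·e^(rt) = 2.94×10^6: e^(0.28·t) = 2.94×10^6/319000 = 9.2163.
0.28·t = ln(9.2163) = 2.221, so t = 2.221/0.28 = 7.932.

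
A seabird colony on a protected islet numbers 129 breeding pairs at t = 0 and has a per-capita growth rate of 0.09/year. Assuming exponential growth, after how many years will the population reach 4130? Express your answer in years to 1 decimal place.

Set N₀·e^(rt) = 4130: e^(0.09·t) = 4130/129 = 32.016.
0.09·t = ln(32.016) = 3.4662, so t = 3.4662/0.09 = 38.514.

38.5 years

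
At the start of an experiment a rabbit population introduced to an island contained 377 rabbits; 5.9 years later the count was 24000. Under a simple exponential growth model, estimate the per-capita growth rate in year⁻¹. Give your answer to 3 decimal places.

From N(t) = N₀·e^(rt): e^(r·5.9) = 24000/377 = 63.66.
r·5.9 = ln(63.66) = 4.1536, so r = 4.1536/5.9 = 0.70399.

0.704 per year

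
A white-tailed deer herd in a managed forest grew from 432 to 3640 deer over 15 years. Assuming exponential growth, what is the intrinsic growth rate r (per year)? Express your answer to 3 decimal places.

0.142 per year

From N(t) = N₀·e^(rt): e^(r·15) = 3640/432 = 8.4259.
r·15 = ln(8.4259) = 2.1313, so r = 2.1313/15 = 0.14209.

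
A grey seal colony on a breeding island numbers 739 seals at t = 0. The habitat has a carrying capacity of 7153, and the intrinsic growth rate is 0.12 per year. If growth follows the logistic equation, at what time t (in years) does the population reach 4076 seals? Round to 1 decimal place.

A = (K − N₀)/N₀ = (7153 − 739)/739 = 8.6793.
Solve 7153/(1 + 8.6793·e^(−0.12t)) = 4076: 1 + 8.6793·e^(−0.12t) = 1.7549, so e^(−0.12t) = 0.0869779.
−0.12·t = ln(0.0869779) = -2.4421, so t = 2.4421/0.12 = 20.351.

20.4 years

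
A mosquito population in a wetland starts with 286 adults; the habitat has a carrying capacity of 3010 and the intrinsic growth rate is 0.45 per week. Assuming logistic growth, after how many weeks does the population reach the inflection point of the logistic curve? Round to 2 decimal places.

Logistic growth is fastest at N = K/2 = 1505.
A = (K − N₀)/N₀ = 9.5245. Set K/(1 + A·e^(−rt)) = K/2 → A·e^(−rt) = 1.
e^(−0.45t) = 1/9.5245 = 0.104993, so t = ln(9.5245)/0.45 = 2.2539/0.45 = 5.0086.

5.01 weeks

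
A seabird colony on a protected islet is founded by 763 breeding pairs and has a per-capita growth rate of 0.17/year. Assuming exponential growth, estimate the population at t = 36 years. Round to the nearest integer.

347062 breeding pairs

N(t) = N₀·e^(rt) = 763 × e^(0.17×36) = 763 × e^6.12.
e^6.12 ≈ 454.86, so N ≈ 763 × 454.86 = 347062.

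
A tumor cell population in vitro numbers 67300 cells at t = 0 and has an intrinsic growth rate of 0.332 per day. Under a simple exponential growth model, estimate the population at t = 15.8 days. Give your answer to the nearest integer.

N(t) = N₀·e^(rt) = 67300 × e^(0.332×15.8) = 67300 × e^5.246.
e^5.246 ≈ 189.73, so N ≈ 67300 × 189.73 = 1.27688×10^7.

12768803 cells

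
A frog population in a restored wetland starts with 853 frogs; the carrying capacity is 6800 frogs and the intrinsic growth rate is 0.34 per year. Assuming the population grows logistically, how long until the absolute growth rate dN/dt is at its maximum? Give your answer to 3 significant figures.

5.71 years

Logistic growth is fastest at N = K/2 = 3400.
A = (K − N₀)/N₀ = 6.9719. Set K/(1 + A·e^(−rt)) = K/2 → A·e^(−rt) = 1.
e^(−0.34t) = 1/6.9719 = 0.143434, so t = ln(6.9719)/0.34 = 1.9419/0.34 = 5.7114.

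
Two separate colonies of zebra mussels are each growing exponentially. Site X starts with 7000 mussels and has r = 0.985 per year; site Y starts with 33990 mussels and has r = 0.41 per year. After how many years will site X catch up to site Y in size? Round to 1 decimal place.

2.7 years

Set 7000·e^(0.985t) = 33990·e^(0.41t).
e^((0.985 − 0.41)t) = 33990/7000 → e^(0.575·t) = 4.8557.
0.575·t = ln(4.8557) = 1.5802, so t = 1.5802/0.575 = 2.7481.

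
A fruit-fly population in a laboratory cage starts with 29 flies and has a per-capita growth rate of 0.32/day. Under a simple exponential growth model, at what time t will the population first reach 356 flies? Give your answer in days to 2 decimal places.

7.84 days

Set N₀·e^(rt) = 356: e^(0.32·t) = 356/29 = 12.276.
0.32·t = ln(12.276) = 2.5076, so t = 2.5076/0.32 = 7.8364.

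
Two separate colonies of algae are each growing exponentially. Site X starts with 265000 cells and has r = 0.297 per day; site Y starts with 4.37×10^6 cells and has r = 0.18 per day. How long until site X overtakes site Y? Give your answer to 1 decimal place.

24.0 days

Set 265000·e^(0.297t) = 4.37×10^6·e^(0.18t).
e^((0.297 − 0.18)t) = 4.37×10^6/265000 → e^(0.117·t) = 16.491.
0.117·t = ln(16.491) = 2.8028, so t = 2.8028/0.117 = 23.955.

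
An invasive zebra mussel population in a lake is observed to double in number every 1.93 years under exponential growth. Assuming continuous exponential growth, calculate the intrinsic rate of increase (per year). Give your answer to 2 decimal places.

0.36 per year

r = ln(2)/t_d = 0.6931/1.93 = 0.35914.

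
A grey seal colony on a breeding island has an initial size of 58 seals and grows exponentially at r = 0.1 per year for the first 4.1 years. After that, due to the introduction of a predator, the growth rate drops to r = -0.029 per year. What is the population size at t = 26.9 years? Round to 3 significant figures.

Phase 1: N(4.1) = 58·e^(0.1×4.1) = 58·e^0.41 = 87.3954.
Phase 2 runs for 26.9 − 4.1 = 22.8 years at r = -0.029.
N(26.9) = 87.3954·e^(-0.029×22.8) = 87.3954·e^-0.6612 = 45.1163.

45.1 seals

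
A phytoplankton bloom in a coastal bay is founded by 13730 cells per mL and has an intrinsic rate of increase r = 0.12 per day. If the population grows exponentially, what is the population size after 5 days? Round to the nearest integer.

N(t) = N₀·e^(rt) = 13730 × e^(0.12×5) = 13730 × e^0.6.
e^0.6 ≈ 1.8221, so N ≈ 13730 × 1.8221 = 25017.7.

25018 cells per mL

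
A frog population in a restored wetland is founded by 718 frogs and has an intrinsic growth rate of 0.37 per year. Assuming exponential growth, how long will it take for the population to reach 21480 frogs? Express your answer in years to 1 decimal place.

9.2 years

Set N₀·e^(rt) = 21480: e^(0.37·t) = 21480/718 = 29.916.
0.37·t = ln(29.916) = 3.3984, so t = 3.3984/0.37 = 9.1849.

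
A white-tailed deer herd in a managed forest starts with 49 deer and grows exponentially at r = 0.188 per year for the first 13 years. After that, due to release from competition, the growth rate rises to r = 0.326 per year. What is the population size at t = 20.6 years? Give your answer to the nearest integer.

Phase 1: N(13) = 49·e^(0.188×13) = 49·e^2.444 = 564.432.
Phase 2 runs for 20.6 − 13 = 7.6 years at r = 0.326.
N(20.6) = 564.432·e^(0.326×7.6) = 564.432·e^2.478 = 6723.88.

6724 deer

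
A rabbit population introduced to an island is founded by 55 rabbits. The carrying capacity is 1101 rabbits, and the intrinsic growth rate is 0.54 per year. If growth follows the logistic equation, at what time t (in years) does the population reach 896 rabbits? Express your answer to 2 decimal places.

A = (K − N₀)/N₀ = (1101 − 55)/55 = 19.018.
Solve 1101/(1 + 19.018·e^(−0.54t)) = 896: 1 + 19.018·e^(−0.54t) = 1.2288, so e^(−0.54t) = 0.0120303.
−0.54·t = ln(0.0120303) = -4.4203, so t = 4.4203/0.54 = 8.1858.

8.19 years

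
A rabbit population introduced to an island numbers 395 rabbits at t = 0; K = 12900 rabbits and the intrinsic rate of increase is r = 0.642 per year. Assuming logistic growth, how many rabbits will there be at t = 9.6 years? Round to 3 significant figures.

12100 rabbits

A = (K − N₀)/N₀ = (12900 − 395)/395 = 31.658.
N(t) = K/(1 + A·e^(−rt)) = 12900/(1 + 31.658×e^(−0.642×9.6)).
e^(−6.163) = 0.0021055; denominator = 1 + 31.658×0.0021055 = 1.0667.
N = 12900/1.0667 = 12093.9.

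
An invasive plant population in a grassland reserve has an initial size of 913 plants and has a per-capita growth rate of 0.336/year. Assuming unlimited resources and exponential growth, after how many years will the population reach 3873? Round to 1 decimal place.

4.3 years

Set N₀·e^(rt) = 3873: e^(0.336·t) = 3873/913 = 4.2421.
0.336·t = ln(4.2421) = 1.445, so t = 1.445/0.336 = 4.3007.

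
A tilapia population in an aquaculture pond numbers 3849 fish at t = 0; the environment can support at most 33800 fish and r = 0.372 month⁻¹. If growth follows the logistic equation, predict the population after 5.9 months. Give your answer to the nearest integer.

A = (K − N₀)/N₀ = (33800 − 3849)/3849 = 7.7815.
N(t) = K/(1 + A·e^(−rt)) = 33800/(1 + 7.7815×e^(−0.372×5.9)).
e^(−2.195) = 0.11138; denominator = 1 + 7.7815×0.11138 = 1.8667.
N = 33800/1.8667 = 18106.7.

18107 fish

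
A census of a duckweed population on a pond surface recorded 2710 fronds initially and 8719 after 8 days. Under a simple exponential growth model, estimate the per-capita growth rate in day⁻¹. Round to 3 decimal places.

From N(t) = N₀·e^(rt): e^(r·8) = 8719/2710 = 3.2173.
r·8 = ln(3.2173) = 1.1686, so r = 1.1686/8 = 0.14607.

0.146 per day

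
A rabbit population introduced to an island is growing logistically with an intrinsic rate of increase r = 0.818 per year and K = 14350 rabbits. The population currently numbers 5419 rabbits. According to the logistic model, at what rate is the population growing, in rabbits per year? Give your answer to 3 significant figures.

dN/dt = rN(1 − N/K) = 0.818 × 5419 × (1 − 5419/14350).
1 − 5419/14350 = 0.62237; dN/dt = 0.818 × 5419 × 0.62237 = 2758.8.

2760 rabbits per year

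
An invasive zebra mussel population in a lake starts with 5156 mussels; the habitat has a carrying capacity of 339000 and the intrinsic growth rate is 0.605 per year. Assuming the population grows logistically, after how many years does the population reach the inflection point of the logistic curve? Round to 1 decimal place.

6.9 years

Logistic growth is fastest at N = K/2 = 169500.
A = (K − N₀)/N₀ = 64.749. Set K/(1 + A·e^(−rt)) = K/2 → A·e^(−rt) = 1.
e^(−0.605t) = 1/64.749 = 0.0154443, so t = ln(64.749)/0.605 = 4.1705/0.605 = 6.8934.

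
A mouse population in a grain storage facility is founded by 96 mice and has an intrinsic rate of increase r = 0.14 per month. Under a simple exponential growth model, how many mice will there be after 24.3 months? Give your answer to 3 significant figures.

2880 mice

N(t) = N₀·e^(rt) = 96 × e^(0.14×24.3) = 96 × e^3.402.
e^3.402 ≈ 30.024, so N ≈ 96 × 30.024 = 2882.31.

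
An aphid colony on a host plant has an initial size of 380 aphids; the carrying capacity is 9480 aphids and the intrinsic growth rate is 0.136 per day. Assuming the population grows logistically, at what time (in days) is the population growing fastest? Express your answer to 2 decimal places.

23.35 days

Logistic growth is fastest at N = K/2 = 4740.
A = (K − N₀)/N₀ = 23.947. Set K/(1 + A·e^(−rt)) = K/2 → A·e^(−rt) = 1.
e^(−0.136t) = 1/23.947 = 0.0417582, so t = ln(23.947)/0.136 = 3.1759/0.136 = 23.352.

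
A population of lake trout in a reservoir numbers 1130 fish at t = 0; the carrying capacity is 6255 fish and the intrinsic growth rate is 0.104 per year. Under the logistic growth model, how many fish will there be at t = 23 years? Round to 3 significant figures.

A = (K − N₀)/N₀ = (6255 − 1130)/1130 = 4.5354.
N(t) = K/(1 + A·e^(−rt)) = 6255/(1 + 4.5354×e^(−0.104×23)).
e^(−2.392) = 0.091447; denominator = 1 + 4.5354×0.091447 = 1.4147.
N = 6255/1.4147 = 4421.29.

4420 fish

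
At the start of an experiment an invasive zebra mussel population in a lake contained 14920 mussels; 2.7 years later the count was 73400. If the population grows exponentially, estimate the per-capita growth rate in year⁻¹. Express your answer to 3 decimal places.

From N(t) = N₀·e^(rt): e^(r·2.7) = 73400/14920 = 4.9196.
r·2.7 = ln(4.9196) = 1.5932, so r = 1.5932/2.7 = 0.59008.

0.590 per year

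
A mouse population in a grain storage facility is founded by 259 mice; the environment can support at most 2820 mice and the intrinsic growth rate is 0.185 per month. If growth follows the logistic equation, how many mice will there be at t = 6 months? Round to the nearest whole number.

662 mice

A = (K − N₀)/N₀ = (2820 − 259)/259 = 9.888.
N(t) = K/(1 + A·e^(−rt)) = 2820/(1 + 9.888×e^(−0.185×6)).
e^(−1.11) = 0.32956; denominator = 1 + 9.888×0.32956 = 4.2587.
N = 2820/4.2587 = 662.176.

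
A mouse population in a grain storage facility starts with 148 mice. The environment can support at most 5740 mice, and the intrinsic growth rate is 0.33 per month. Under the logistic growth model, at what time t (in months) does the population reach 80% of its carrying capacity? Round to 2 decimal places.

15.21 months

A = (K − N₀)/N₀ = (5740 − 148)/148 = 37.784.
Solve 5740/(1 + 37.784·e^(−0.33t)) = 4592: 1 + 37.784·e^(−0.33t) = 1.25, so e^(−0.33t) = 0.0066166.
−0.33·t = ln(0.0066166) = -5.0182, so t = 5.0182/0.33 = 15.207.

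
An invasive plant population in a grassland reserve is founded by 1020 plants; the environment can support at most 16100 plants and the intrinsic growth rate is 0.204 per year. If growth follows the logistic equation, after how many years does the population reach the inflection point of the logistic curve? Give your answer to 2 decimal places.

13.20 years

Logistic growth is fastest at N = K/2 = 8050.
A = (K − N₀)/N₀ = 14.784. Set K/(1 + A·e^(−rt)) = K/2 → A·e^(−rt) = 1.
e^(−0.204t) = 1/14.784 = 0.0676393, so t = ln(14.784)/0.204 = 2.6936/0.204 = 13.204.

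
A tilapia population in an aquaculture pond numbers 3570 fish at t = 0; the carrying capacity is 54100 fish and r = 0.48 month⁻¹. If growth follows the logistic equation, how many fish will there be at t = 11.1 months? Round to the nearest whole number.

50622 fish

A = (K − N₀)/N₀ = (54100 − 3570)/3570 = 14.154.
N(t) = K/(1 + A·e^(−rt)) = 54100/(1 + 14.154×e^(−0.48×11.1)).
e^(−5.328) = 0.0048538; denominator = 1 + 14.154×0.0048538 = 1.0687.
N = 54100/1.0687 = 50622.2.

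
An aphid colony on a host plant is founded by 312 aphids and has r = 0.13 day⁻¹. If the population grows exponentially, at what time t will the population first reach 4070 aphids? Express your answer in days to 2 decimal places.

Set N₀·e^(rt) = 4070: e^(0.13·t) = 4070/312 = 13.045.
0.13·t = ln(13.045) = 2.5684, so t = 2.5684/0.13 = 19.757.

19.76 days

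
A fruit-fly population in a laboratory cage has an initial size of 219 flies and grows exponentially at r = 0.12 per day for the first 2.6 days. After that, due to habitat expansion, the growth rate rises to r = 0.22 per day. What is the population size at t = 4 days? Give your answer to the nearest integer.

Phase 1: N(2.6) = 219·e^(0.12×2.6) = 219·e^0.312 = 299.188.
Phase 2 runs for 4 − 2.6 = 1.4 days at r = 0.22.
N(4) = 299.188·e^(0.22×1.4) = 299.188·e^0.308 = 407.105.

407 flies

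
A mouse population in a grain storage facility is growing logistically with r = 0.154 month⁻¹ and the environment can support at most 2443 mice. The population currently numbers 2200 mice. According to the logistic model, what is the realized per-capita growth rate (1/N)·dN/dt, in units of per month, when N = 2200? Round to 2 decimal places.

0.02 per month

(1/N)·dN/dt = r(1 − N/K) = 0.154 × (1 − 2200/2443).
= 0.154 × 0.099468 = 0.015318.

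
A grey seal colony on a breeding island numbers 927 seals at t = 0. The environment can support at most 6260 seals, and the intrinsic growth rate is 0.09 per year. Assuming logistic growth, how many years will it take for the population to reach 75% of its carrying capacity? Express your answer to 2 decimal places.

A = (K − N₀)/N₀ = (6260 − 927)/927 = 5.753.
Solve 6260/(1 + 5.753·e^(−0.09t)) = 4695: 1 + 5.753·e^(−0.09t) = 1.3333, so e^(−0.09t) = 0.0579411.
−0.09·t = ln(0.0579411) = -2.8483, so t = 2.8483/0.09 = 31.648.

31.65 years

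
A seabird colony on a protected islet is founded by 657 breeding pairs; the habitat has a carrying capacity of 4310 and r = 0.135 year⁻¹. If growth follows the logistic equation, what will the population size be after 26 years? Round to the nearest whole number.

A = (K − N₀)/N₀ = (4310 − 657)/657 = 5.5601.
N(t) = K/(1 + A·e^(−rt)) = 4310/(1 + 5.5601×e^(−0.135×26)).
e^(−3.51) = 0.029897; denominator = 1 + 5.5601×0.029897 = 1.1662.
N = 4310/1.1662 = 3695.67.

3696 breeding pairs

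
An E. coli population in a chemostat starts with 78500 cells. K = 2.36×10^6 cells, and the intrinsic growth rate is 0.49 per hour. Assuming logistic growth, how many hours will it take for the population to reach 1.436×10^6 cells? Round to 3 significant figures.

7.78 hours

A = (K − N₀)/N₀ = (2.36×10^6 − 78500)/78500 = 29.064.
Solve 2.36×10^6/(1 + 29.064·e^(−0.49t)) = 1.436×10^6: 1 + 29.064·e^(−0.49t) = 1.6435, so e^(−0.49t) = 0.0221394.
−0.49·t = ln(0.0221394) = -3.8104, so t = 3.8104/0.49 = 7.7763.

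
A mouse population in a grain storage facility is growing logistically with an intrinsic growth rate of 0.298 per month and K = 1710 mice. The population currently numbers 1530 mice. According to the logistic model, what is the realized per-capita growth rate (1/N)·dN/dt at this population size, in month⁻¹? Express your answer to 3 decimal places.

0.031 per month

(1/N)·dN/dt = r(1 − N/K) = 0.298 × (1 − 1530/1710).
= 0.298 × 0.10526 = 0.031368.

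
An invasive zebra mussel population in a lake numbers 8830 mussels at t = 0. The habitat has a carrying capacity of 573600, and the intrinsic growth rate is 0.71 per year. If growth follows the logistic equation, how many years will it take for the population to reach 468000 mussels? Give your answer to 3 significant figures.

7.95 years

A = (K − N₀)/N₀ = (573600 − 8830)/8830 = 63.96.
Solve 573600/(1 + 63.96·e^(−0.71t)) = 468000: 1 + 63.96·e^(−0.71t) = 1.2256, so e^(−0.71t) = 0.00352783.
−0.71·t = ln(0.00352783) = -5.6471, so t = 5.6471/0.71 = 7.9536.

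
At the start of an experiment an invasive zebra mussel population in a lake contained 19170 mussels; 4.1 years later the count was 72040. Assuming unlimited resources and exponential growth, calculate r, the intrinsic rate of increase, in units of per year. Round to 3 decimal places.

From N(t) = N₀·e^(rt): e^(r·4.1) = 72040/19170 = 3.758.
r·4.1 = ln(3.758) = 1.3239, so r = 1.3239/4.1 = 0.3229.

0.323 per year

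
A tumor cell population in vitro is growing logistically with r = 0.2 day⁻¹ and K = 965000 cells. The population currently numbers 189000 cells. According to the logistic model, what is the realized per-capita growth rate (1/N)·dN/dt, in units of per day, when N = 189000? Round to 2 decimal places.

(1/N)·dN/dt = r(1 − N/K) = 0.2 × (1 − 189000/965000).
= 0.2 × 0.80415 = 0.16083.

0.16 per day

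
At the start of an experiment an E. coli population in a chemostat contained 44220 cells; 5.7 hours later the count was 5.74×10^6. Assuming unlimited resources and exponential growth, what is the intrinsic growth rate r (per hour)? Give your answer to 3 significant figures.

0.854 per hour

From N(t) = N₀·e^(rt): e^(r·5.7) = 5.74×10^6/44220 = 129.81.
r·5.7 = ln(129.81) = 4.866, so r = 4.866/5.7 = 0.85369.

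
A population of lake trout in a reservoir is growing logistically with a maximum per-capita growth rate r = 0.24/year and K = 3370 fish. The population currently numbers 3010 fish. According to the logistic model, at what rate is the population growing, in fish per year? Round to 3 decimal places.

77.170 fish per year

dN/dt = rN(1 − N/K) = 0.24 × 3010 × (1 − 3010/3370).
1 − 3010/3370 = 0.10682; dN/dt = 0.24 × 3010 × 0.10682 = 77.17.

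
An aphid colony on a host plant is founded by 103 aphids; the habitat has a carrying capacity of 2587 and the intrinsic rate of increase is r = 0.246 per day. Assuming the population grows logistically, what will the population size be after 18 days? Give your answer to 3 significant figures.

2010 aphids

A = (K − N₀)/N₀ = (2587 − 103)/103 = 24.117.
N(t) = K/(1 + A·e^(−rt)) = 2587/(1 + 24.117×e^(−0.246×18)).
e^(−4.428) = 0.011938; denominator = 1 + 24.117×0.011938 = 1.2879.
N = 2587/1.2879 = 2008.68.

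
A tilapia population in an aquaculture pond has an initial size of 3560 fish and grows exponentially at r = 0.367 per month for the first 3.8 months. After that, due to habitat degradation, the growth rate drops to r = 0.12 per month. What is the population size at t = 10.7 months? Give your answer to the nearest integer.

32863 fish

Phase 1: N(3.8) = 3560·e^(0.367×3.8) = 3560·e^1.395 = 14358.8.
Phase 2 runs for 10.7 − 3.8 = 6.9 months at r = 0.12.
N(10.7) = 14358.8·e^(0.12×6.9) = 14358.8·e^0.828 = 32863.4.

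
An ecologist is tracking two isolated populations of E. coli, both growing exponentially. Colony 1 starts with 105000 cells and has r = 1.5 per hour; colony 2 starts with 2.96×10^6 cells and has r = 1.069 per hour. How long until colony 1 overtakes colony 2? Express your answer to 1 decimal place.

Set 105000·e^(1.5t) = 2.96×10^6·e^(1.069t).
e^((1.5 − 1.069)t) = 2.96×10^6/105000 → e^(0.431·t) = 28.19.
0.431·t = ln(28.19) = 3.339, so t = 3.339/0.431 = 7.7471.

7.7 hours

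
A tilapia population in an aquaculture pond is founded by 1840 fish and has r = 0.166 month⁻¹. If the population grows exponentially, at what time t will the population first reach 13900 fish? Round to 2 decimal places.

Set N₀·e^(rt) = 13900: e^(0.166·t) = 13900/1840 = 7.5543.
0.166·t = ln(7.5543) = 2.0221, so t = 2.0221/0.166 = 12.181.

12.18 months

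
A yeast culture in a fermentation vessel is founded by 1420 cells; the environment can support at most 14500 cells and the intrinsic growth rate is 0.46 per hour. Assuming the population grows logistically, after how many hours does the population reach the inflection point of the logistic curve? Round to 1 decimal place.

4.8 hours

Logistic growth is fastest at N = K/2 = 7250.
A = (K − N₀)/N₀ = 9.2113. Set K/(1 + A·e^(−rt)) = K/2 → A·e^(−rt) = 1.
e^(−0.46t) = 1/9.2113 = 0.108563, so t = ln(9.2113)/0.46 = 2.2204/0.46 = 4.827.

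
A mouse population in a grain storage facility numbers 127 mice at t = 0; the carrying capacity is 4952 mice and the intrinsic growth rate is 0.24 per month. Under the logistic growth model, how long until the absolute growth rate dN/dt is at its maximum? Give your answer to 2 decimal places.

Logistic growth is fastest at N = K/2 = 2476.
A = (K − N₀)/N₀ = 37.992. Set K/(1 + A·e^(−rt)) = K/2 → A·e^(−rt) = 1.
e^(−0.24t) = 1/37.992 = 0.0263212, so t = ln(37.992)/0.24 = 3.6374/0.24 = 15.156.

15.16 months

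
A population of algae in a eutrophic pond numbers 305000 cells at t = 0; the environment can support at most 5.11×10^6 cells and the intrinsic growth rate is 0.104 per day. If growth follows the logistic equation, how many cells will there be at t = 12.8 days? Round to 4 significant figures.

990000 cells

A = (K − N₀)/N₀ = (5.11×10^6 − 305000)/305000 = 15.754.
N(t) = K/(1 + A·e^(−rt)) = 5.11×10^6/(1 + 15.754×e^(−0.104×12.8)).
e^(−1.331) = 0.26416; denominator = 1 + 15.754×0.26416 = 5.1616.
N = 5.11×10^6/5.1616 = 990002.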